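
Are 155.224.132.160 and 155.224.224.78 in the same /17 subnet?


Mask: 255.255.128.0
155.224.132.160 AND mask = 155.224.128.0
155.224.224.78 AND mask = 155.224.128.0
Yes, same subnet (155.224.128.0)


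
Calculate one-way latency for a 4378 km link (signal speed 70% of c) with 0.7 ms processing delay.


Speed = 0.7 * 3e5 km/s = 210000 km/s
Propagation delay = 4378 / 210000 = 0.0208 s = 20.8476 ms
Processing delay = 0.7 ms
Total one-way latency = 21.5476 ms


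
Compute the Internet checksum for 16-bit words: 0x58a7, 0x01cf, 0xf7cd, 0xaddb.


Sum all words (with carry folding):
+ 0x58a7 = 0x58a7
+ 0x01cf = 0x5a76
+ 0xf7cd = 0x5244
+ 0xaddb = 0x0020
One's complement: ~0x0020
Checksum = 0xffdf


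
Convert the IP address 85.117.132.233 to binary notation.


85 = 01010101
117 = 01110101
132 = 10000100
233 = 11101001
Binary: 01010101.01110101.10000100.11101001


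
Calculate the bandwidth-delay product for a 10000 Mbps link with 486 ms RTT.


BDP = bandwidth * RTT
= 10000 Mbps * 486 ms
= 10000 * 1e6 * 486 / 1000 bits
= 4860000000 bits
= 607500000 bytes
= 593261.7188 KB
BDP = 4860000000 bits (607500000 bytes)


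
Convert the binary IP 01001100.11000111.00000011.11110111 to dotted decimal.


01001100 = 76
11000111 = 199
00000011 = 3
11110111 = 247
IP: 76.199.3.247


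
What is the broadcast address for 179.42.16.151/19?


Network: 179.42.0.0/19
Host bits = 13
Set all host bits to 1:
Broadcast: 179.42.31.255


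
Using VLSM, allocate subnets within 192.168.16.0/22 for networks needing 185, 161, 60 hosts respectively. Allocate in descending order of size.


185 hosts -> /24 (254 usable): 192.168.16.0/24
161 hosts -> /24 (254 usable): 192.168.17.0/24
60 hosts -> /26 (62 usable): 192.168.18.0/26
Allocation: 192.168.16.0/24 (185 hosts, 254 usable); 192.168.17.0/24 (161 hosts, 254 usable); 192.168.18.0/26 (60 hosts, 62 usable)


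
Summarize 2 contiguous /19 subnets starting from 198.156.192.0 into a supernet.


Original prefix: /19
Number of subnets: 2 = 2^1
New prefix = 19 - 1 = 18
Supernet: 198.156.192.0/18


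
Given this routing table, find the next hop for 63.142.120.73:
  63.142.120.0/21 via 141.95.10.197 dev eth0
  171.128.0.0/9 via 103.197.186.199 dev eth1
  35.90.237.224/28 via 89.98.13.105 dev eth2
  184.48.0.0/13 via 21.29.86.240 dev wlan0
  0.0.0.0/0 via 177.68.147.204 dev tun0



Longest prefix match for 63.142.120.73:
  /21 63.142.120.0: MATCH
  /9 171.128.0.0: no
  /28 35.90.237.224: no
  /13 184.48.0.0: no
  /0 0.0.0.0: MATCH
Selected: next-hop 141.95.10.197 via eth0 (matched /21)


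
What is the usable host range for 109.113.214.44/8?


Network: 109.0.0.0
Broadcast: 109.255.255.255
First usable = network + 1
Last usable = broadcast - 1
Range: 109.0.0.1 to 109.255.255.254


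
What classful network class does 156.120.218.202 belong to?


First octet: 156
Binary: 10011100
10xxxxxx -> Class B (128-191)
Class B, default mask 255.255.0.0 (/16)


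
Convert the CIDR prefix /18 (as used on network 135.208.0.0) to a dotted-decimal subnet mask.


/18 means 18 network bits, 14 host bits
Binary: 11111111111111111100000000000000
Mask: 255.255.192.0


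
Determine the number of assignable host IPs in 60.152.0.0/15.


Host bits = 32 - 15 = 17
Total addresses = 2^17 = 131072
Usable = total - 2 (network and broadcast)
Usable hosts: 131070


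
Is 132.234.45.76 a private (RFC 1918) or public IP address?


RFC 1918 private ranges:
  10.0.0.0/8 (10.0.0.0 - 10.255.255.255)
  172.16.0.0/12 (172.16.0.0 - 172.31.255.255)
  192.168.0.0/16 (192.168.0.0 - 192.168.255.255)
Public (not in any RFC 1918 range)


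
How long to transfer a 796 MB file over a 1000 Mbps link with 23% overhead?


Effective throughput = 1000 * (1 - 23/100) = 770 Mbps
File size in Mb = 796 * 8 = 6368 Mb
Time = 6368 / 770
Time = 8.2701 seconds


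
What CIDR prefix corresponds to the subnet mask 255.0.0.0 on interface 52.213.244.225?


Binary: 11111111.00000000.00000000.00000000
Count leading 1s
Prefix: /8


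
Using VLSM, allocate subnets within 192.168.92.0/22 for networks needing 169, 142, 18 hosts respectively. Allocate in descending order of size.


169 hosts -> /24 (254 usable): 192.168.92.0/24
142 hosts -> /24 (254 usable): 192.168.93.0/24
18 hosts -> /27 (30 usable): 192.168.94.0/27
Allocation: 192.168.92.0/24 (169 hosts, 254 usable); 192.168.93.0/24 (142 hosts, 254 usable); 192.168.94.0/27 (18 hosts, 30 usable)


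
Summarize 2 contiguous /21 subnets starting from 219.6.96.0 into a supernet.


Original prefix: /21
Number of subnets: 2 = 2^1
New prefix = 21 - 1 = 20
Supernet: 219.6.96.0/20


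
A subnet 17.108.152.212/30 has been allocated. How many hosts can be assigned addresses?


Host bits = 32 - 30 = 2
Total addresses = 2^2 = 4
Usable = total - 2 (network and broadcast)
Usable hosts: 2


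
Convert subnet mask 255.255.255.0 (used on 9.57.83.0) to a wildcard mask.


Subnet mask: 255.255.255.0
Wildcard = 255.255.255.255 - subnet mask
255 - 255 = 0
255 - 255 = 0
255 - 255 = 0
255 - 0 = 255
Wildcard: 0.0.0.255


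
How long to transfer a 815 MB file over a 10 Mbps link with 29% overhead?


Effective throughput = 10 * (1 - 29/100) = 7.1 Mbps
File size in Mb = 815 * 8 = 6520 Mb
Time = 6520 / 7.1
Time = 918.3099 seconds


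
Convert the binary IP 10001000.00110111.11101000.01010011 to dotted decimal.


10001000 = 136
00110111 = 55
11101000 = 232
01010011 = 83
IP: 136.55.232.83


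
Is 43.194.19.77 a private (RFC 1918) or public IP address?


RFC 1918 private ranges:
  10.0.0.0/8 (10.0.0.0 - 10.255.255.255)
  172.16.0.0/12 (172.16.0.0 - 172.31.255.255)
  192.168.0.0/16 (192.168.0.0 - 192.168.255.255)
Public (not in any RFC 1918 range)


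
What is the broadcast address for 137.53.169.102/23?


Network: 137.53.168.0/23
Host bits = 9
Set all host bits to 1:
Broadcast: 137.53.169.255


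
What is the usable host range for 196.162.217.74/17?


Network: 196.162.128.0
Broadcast: 196.162.255.255
First usable = network + 1
Last usable = broadcast - 1
Range: 196.162.128.1 to 196.162.255.254


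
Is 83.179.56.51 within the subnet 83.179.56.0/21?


Subnet network: 83.179.56.0
Test IP AND mask: 83.179.56.0
Yes, 83.179.56.51 is in 83.179.56.0/21


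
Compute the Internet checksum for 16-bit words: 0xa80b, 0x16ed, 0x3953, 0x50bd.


Sum all words (with carry folding):
+ 0xa80b = 0xa80b
+ 0x16ed = 0xbef8
+ 0x3953 = 0xf84b
+ 0x50bd = 0x4909
One's complement: ~0x4909
Checksum = 0xb6f6


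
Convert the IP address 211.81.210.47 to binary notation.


211 = 11010011
81 = 01010001
210 = 11010010
47 = 00101111
Binary: 11010011.01010001.11010010.00101111


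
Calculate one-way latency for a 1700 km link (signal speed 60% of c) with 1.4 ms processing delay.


Speed = 0.6 * 3e5 km/s = 180000 km/s
Propagation delay = 1700 / 180000 = 0.0094 s = 9.4444 ms
Processing delay = 1.4 ms
Total one-way latency = 10.8444 ms


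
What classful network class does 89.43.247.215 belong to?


First octet: 89
Binary: 01011001
0xxxxxxx -> Class A (1-126)
Class A, default mask 255.0.0.0 (/8)


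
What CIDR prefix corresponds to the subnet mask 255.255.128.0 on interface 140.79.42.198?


Binary: 11111111.11111111.10000000.00000000
Count leading 1s
Prefix: /17


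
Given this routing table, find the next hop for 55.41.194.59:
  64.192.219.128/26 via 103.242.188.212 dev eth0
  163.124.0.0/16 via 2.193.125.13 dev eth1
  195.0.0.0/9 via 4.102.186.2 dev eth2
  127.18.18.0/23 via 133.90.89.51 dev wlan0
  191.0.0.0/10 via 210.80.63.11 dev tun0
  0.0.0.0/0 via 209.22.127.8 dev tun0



Longest prefix match for 55.41.194.59:
  /26 64.192.219.128: no
  /16 163.124.0.0: no
  /9 195.0.0.0: no
  /23 127.18.18.0: no
  /10 191.0.0.0: no
  /0 0.0.0.0: MATCH
Selected: next-hop 209.22.127.8 via tun0 (matched /0)


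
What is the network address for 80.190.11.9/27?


IP:   01010000.10111110.00001011.00001001
Mask: 11111111.11111111.11111111.11100000
AND operation:
Net:  01010000.10111110.00001011.00000000
Network: 80.190.11.0/27


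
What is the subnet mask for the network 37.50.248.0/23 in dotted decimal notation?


/23 means 23 network bits, 9 host bits
Binary: 11111111111111111111111000000000
Mask: 255.255.254.0


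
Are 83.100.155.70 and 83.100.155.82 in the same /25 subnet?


Mask: 255.255.255.128
83.100.155.70 AND mask = 83.100.155.0
83.100.155.82 AND mask = 83.100.155.0
Yes, same subnet (83.100.155.0)


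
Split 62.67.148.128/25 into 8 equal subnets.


New prefix = 25 + 3 = 28
Each subnet has 16 addresses
  62.67.148.128/28
  62.67.148.144/28
  62.67.148.160/28
  62.67.148.176/28
  62.67.148.192/28
  62.67.148.208/28
  62.67.148.224/28
  62.67.148.240/28
Subnets: 62.67.148.128/28, 62.67.148.144/28, 62.67.148.160/28, 62.67.148.176/28, 62.67.148.192/28, 62.67.148.208/28, 62.67.148.224/28, 62.67.148.240/28


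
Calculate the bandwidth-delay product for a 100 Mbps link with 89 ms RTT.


BDP = bandwidth * RTT
= 100 Mbps * 89 ms
= 100 * 1e6 * 89 / 1000 bits
= 8900000 bits
= 1112500 bytes
= 1086.4258 KB
BDP = 8900000 bits (1112500 bytes)


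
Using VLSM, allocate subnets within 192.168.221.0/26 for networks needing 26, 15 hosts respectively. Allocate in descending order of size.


26 hosts -> /27 (30 usable): 192.168.221.0/27
15 hosts -> /27 (30 usable): 192.168.221.32/27
Allocation: 192.168.221.0/27 (26 hosts, 30 usable); 192.168.221.32/27 (15 hosts, 30 usable)


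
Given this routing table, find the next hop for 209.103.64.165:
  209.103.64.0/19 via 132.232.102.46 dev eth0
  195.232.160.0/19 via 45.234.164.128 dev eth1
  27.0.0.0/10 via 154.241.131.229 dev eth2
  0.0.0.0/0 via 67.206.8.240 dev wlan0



Longest prefix match for 209.103.64.165:
  /19 209.103.64.0: MATCH
  /19 195.232.160.0: no
  /10 27.0.0.0: no
  /0 0.0.0.0: MATCH
Selected: next-hop 132.232.102.46 via eth0 (matched /19)


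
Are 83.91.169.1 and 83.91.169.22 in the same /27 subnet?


Mask: 255.255.255.224
83.91.169.1 AND mask = 83.91.169.0
83.91.169.22 AND mask = 83.91.169.0
Yes, same subnet (83.91.169.0)


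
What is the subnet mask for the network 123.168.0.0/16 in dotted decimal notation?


/16 means 16 network bits, 16 host bits
Binary: 11111111111111110000000000000000
Mask: 255.255.0.0


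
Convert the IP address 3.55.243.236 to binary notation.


3 = 00000011
55 = 00110111
243 = 11110011
236 = 11101100
Binary: 00000011.00110111.11110011.11101100


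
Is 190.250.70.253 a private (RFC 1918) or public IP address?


RFC 1918 private ranges:
  10.0.0.0/8 (10.0.0.0 - 10.255.255.255)
  172.16.0.0/12 (172.16.0.0 - 172.31.255.255)
  192.168.0.0/16 (192.168.0.0 - 192.168.255.255)
Public (not in any RFC 1918 range)


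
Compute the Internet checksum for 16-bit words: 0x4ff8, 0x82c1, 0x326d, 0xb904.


Sum all words (with carry folding):
+ 0x4ff8 = 0x4ff8
+ 0x82c1 = 0xd2b9
+ 0x326d = 0x0527
+ 0xb904 = 0xbe2b
One's complement: ~0xbe2b
Checksum = 0x41d4


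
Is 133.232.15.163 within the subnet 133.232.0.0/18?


Subnet network: 133.232.0.0
Test IP AND mask: 133.232.0.0
Yes, 133.232.15.163 is in 133.232.0.0/18


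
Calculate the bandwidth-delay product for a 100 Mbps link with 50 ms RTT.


BDP = bandwidth * RTT
= 100 Mbps * 50 ms
= 100 * 1e6 * 50 / 1000 bits
= 5000000 bits
= 625000 bytes
= 610.3516 KB
BDP = 5000000 bits (625000 bytes)


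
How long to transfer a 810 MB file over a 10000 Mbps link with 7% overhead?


Effective throughput = 10000 * (1 - 7/100) = 9300 Mbps
File size in Mb = 810 * 8 = 6480 Mb
Time = 6480 / 9300
Time = 0.6968 seconds


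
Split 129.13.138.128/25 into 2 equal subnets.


New prefix = 25 + 1 = 26
Each subnet has 64 addresses
  129.13.138.128/26
  129.13.138.192/26
Subnets: 129.13.138.128/26, 129.13.138.192/26


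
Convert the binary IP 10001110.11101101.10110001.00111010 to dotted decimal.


10001110 = 142
11101101 = 237
10110001 = 177
00111010 = 58
IP: 142.237.177.58


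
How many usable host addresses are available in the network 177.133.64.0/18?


Host bits = 32 - 18 = 14
Total addresses = 2^14 = 16384
Usable = total - 2 (network and broadcast)
Usable hosts: 16382


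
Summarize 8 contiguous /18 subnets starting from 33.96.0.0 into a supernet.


Original prefix: /18
Number of subnets: 8 = 2^3
New prefix = 18 - 3 = 15
Supernet: 33.96.0.0/15


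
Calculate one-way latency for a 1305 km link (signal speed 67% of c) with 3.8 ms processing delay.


Speed = 0.67 * 3e5 km/s = 201000 km/s
Propagation delay = 1305 / 201000 = 0.0065 s = 6.4925 ms
Processing delay = 3.8 ms
Total one-way latency = 10.2925 ms


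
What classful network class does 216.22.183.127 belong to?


First octet: 216
Binary: 11011000
110xxxxx -> Class C (192-223)
Class C, default mask 255.255.255.0 (/24)


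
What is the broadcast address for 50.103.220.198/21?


Network: 50.103.216.0/21
Host bits = 11
Set all host bits to 1:
Broadcast: 50.103.223.255


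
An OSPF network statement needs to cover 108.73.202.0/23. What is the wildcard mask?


Subnet mask: 255.255.254.0
Wildcard = 255.255.255.255 - subnet mask
255 - 255 = 0
255 - 255 = 0
255 - 254 = 1
255 - 0 = 255
Wildcard: 0.0.1.255


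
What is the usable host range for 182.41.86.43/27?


Network: 182.41.86.32
Broadcast: 182.41.86.63
First usable = network + 1
Last usable = broadcast - 1
Range: 182.41.86.33 to 182.41.86.62


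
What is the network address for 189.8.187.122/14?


IP:   10111101.00001000.10111011.01111010
Mask: 11111111.11111100.00000000.00000000
AND operation:
Net:  10111101.00001000.00000000.00000000
Network: 189.8.0.0/14


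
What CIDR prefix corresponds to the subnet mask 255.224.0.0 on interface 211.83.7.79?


Binary: 11111111.11100000.00000000.00000000
Count leading 1s
Prefix: /11


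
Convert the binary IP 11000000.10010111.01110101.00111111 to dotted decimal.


11000000 = 192
10010111 = 151
01110101 = 117
00111111 = 63
IP: 192.151.117.63


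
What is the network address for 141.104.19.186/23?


IP:   10001101.01101000.00010011.10111010
Mask: 11111111.11111111.11111110.00000000
AND operation:
Net:  10001101.01101000.00010010.00000000
Network: 141.104.18.0/23


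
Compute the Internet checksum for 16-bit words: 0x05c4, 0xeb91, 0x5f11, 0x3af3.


Sum all words (with carry folding):
+ 0x05c4 = 0x05c4
+ 0xeb91 = 0xf155
+ 0x5f11 = 0x5067
+ 0x3af3 = 0x8b5a
One's complement: ~0x8b5a
Checksum = 0x74a5


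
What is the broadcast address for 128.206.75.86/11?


Network: 128.192.0.0/11
Host bits = 21
Set all host bits to 1:
Broadcast: 128.223.255.255


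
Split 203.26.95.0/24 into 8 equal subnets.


New prefix = 24 + 3 = 27
Each subnet has 32 addresses
  203.26.95.0/27
  203.26.95.32/27
  203.26.95.64/27
  203.26.95.96/27
  203.26.95.128/27
  203.26.95.160/27
  203.26.95.192/27
  203.26.95.224/27
Subnets: 203.26.95.0/27, 203.26.95.32/27, 203.26.95.64/27, 203.26.95.96/27, 203.26.95.128/27, 203.26.95.160/27, 203.26.95.192/27, 203.26.95.224/27


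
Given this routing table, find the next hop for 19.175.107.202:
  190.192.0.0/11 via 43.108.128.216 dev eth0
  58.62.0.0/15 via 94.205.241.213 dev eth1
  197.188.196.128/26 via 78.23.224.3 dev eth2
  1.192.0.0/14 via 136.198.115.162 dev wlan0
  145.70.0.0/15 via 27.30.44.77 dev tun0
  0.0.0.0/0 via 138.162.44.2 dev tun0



Longest prefix match for 19.175.107.202:
  /11 190.192.0.0: no
  /15 58.62.0.0: no
  /26 197.188.196.128: no
  /14 1.192.0.0: no
  /15 145.70.0.0: no
  /0 0.0.0.0: MATCH
Selected: next-hop 138.162.44.2 via tun0 (matched /0)


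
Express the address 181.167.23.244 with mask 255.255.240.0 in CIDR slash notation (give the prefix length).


Binary: 11111111.11111111.11110000.00000000
Count leading 1s
Prefix: /20


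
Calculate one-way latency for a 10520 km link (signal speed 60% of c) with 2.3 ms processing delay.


Speed = 0.6 * 3e5 km/s = 180000 km/s
Propagation delay = 10520 / 180000 = 0.0584 s = 58.4444 ms
Processing delay = 2.3 ms
Total one-way latency = 60.7444 ms


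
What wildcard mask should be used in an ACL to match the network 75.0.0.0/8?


Subnet mask: 255.0.0.0
Wildcard = 255.255.255.255 - subnet mask
255 - 255 = 0
255 - 0 = 255
255 - 0 = 255
255 - 0 = 255
Wildcard: 0.255.255.255


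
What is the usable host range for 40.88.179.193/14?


Network: 40.88.0.0
Broadcast: 40.91.255.255
First usable = network + 1
Last usable = broadcast - 1
Range: 40.88.0.1 to 40.91.255.254


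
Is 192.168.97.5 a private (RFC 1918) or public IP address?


RFC 1918 private ranges:
  10.0.0.0/8 (10.0.0.0 - 10.255.255.255)
  172.16.0.0/12 (172.16.0.0 - 172.31.255.255)
  192.168.0.0/16 (192.168.0.0 - 192.168.255.255)
Private (in 192.168.0.0/16)


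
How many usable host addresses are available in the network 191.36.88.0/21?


Host bits = 32 - 21 = 11
Total addresses = 2^11 = 2048
Usable = total - 2 (network and broadcast)
Usable hosts: 2046


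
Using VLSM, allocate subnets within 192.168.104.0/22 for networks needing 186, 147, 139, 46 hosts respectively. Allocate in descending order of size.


186 hosts -> /24 (254 usable): 192.168.104.0/24
147 hosts -> /24 (254 usable): 192.168.105.0/24
139 hosts -> /24 (254 usable): 192.168.106.0/24
46 hosts -> /26 (62 usable): 192.168.107.0/26
Allocation: 192.168.104.0/24 (186 hosts, 254 usable); 192.168.105.0/24 (147 hosts, 254 usable); 192.168.106.0/24 (139 hosts, 254 usable); 192.168.107.0/26 (46 hosts, 62 usable)


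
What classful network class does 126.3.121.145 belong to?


First octet: 126
Binary: 01111110
0xxxxxxx -> Class A (1-126)
Class A, default mask 255.0.0.0 (/8)


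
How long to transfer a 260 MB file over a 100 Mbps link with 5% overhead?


Effective throughput = 100 * (1 - 5/100) = 95 Mbps
File size in Mb = 260 * 8 = 2080 Mb
Time = 2080 / 95
Time = 21.8947 seconds


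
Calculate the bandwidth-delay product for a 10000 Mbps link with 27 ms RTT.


BDP = bandwidth * RTT
= 10000 Mbps * 27 ms
= 10000 * 1e6 * 27 / 1000 bits
= 270000000 bits
= 33750000 bytes
= 32958.9844 KB
BDP = 270000000 bits (33750000 bytes)


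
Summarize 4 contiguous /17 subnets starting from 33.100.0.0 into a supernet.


Original prefix: /17
Number of subnets: 4 = 2^2
New prefix = 17 - 2 = 15
Supernet: 33.100.0.0/15


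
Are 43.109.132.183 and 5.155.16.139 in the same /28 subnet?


Mask: 255.255.255.240
43.109.132.183 AND mask = 43.109.132.176
5.155.16.139 AND mask = 5.155.16.128
No, different subnets (43.109.132.176 vs 5.155.16.128)


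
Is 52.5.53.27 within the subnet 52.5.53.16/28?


Subnet network: 52.5.53.16
Test IP AND mask: 52.5.53.16
Yes, 52.5.53.27 is in 52.5.53.16/28


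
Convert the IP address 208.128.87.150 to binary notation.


208 = 11010000
128 = 10000000
87 = 01010111
150 = 10010110
Binary: 11010000.10000000.01010111.10010110


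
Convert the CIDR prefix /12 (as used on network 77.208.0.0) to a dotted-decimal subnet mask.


/12 means 12 network bits, 20 host bits
Binary: 11111111111100000000000000000000
Mask: 255.240.0.0


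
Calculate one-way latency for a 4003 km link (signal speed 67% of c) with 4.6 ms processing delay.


Speed = 0.67 * 3e5 km/s = 201000 km/s
Propagation delay = 4003 / 201000 = 0.0199 s = 19.9154 ms
Processing delay = 4.6 ms
Total one-way latency = 24.5154 ms


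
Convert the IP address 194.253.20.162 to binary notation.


194 = 11000010
253 = 11111101
20 = 00010100
162 = 10100010
Binary: 11000010.11111101.00010100.10100010


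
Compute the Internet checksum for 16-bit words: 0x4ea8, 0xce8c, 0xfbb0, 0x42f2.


Sum all words (with carry folding):
+ 0x4ea8 = 0x4ea8
+ 0xce8c = 0x1d35
+ 0xfbb0 = 0x18e6
+ 0x42f2 = 0x5bd8
One's complement: ~0x5bd8
Checksum = 0xa427


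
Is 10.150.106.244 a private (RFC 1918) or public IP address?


RFC 1918 private ranges:
  10.0.0.0/8 (10.0.0.0 - 10.255.255.255)
  172.16.0.0/12 (172.16.0.0 - 172.31.255.255)
  192.168.0.0/16 (192.168.0.0 - 192.168.255.255)
Private (in 10.0.0.0/8)


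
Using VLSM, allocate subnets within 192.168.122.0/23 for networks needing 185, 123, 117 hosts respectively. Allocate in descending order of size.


185 hosts -> /24 (254 usable): 192.168.122.0/24
123 hosts -> /25 (126 usable): 192.168.123.0/25
117 hosts -> /25 (126 usable): 192.168.123.128/25
Allocation: 192.168.122.0/24 (185 hosts, 254 usable); 192.168.123.0/25 (123 hosts, 126 usable); 192.168.123.128/25 (117 hosts, 126 usable)


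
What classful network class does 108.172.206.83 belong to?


First octet: 108
Binary: 01101100
0xxxxxxx -> Class A (1-126)
Class A, default mask 255.0.0.0 (/8)


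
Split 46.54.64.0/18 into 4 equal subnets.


New prefix = 18 + 2 = 20
Each subnet has 4096 addresses
  46.54.64.0/20
  46.54.80.0/20
  46.54.96.0/20
  46.54.112.0/20
Subnets: 46.54.64.0/20, 46.54.80.0/20, 46.54.96.0/20, 46.54.112.0/20


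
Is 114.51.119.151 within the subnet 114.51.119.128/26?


Subnet network: 114.51.119.128
Test IP AND mask: 114.51.119.128
Yes, 114.51.119.151 is in 114.51.119.128/26


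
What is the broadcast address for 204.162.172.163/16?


Network: 204.162.0.0/16
Host bits = 16
Set all host bits to 1:
Broadcast: 204.162.255.255


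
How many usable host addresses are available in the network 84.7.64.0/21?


Host bits = 32 - 21 = 11
Total addresses = 2^11 = 2048
Usable = total - 2 (network and broadcast)
Usable hosts: 2046


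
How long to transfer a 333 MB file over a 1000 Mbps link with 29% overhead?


Effective throughput = 1000 * (1 - 29/100) = 710 Mbps
File size in Mb = 333 * 8 = 2664 Mb
Time = 2664 / 710
Time = 3.7521 seconds


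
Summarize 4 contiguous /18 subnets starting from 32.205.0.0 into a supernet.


Original prefix: /18
Number of subnets: 4 = 2^2
New prefix = 18 - 2 = 16
Supernet: 32.205.0.0/16


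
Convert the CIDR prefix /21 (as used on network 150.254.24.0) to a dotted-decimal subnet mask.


/21 means 21 network bits, 11 host bits
Binary: 11111111111111111111100000000000
Mask: 255.255.248.0


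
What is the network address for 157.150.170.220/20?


IP:   10011101.10010110.10101010.11011100
Mask: 11111111.11111111.11110000.00000000
AND operation:
Net:  10011101.10010110.10100000.00000000
Network: 157.150.160.0/20


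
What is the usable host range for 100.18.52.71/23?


Network: 100.18.52.0
Broadcast: 100.18.53.255
First usable = network + 1
Last usable = broadcast - 1
Range: 100.18.52.1 to 100.18.53.254


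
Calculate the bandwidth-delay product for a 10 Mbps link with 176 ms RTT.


BDP = bandwidth * RTT
= 10 Mbps * 176 ms
= 10 * 1e6 * 176 / 1000 bits
= 1760000 bits
= 220000 bytes
= 214.8438 KB
BDP = 1760000 bits (220000 bytes)


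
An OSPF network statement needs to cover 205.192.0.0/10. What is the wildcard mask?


Subnet mask: 255.192.0.0
Wildcard = 255.255.255.255 - subnet mask
255 - 255 = 0
255 - 192 = 63
255 - 0 = 255
255 - 0 = 255
Wildcard: 0.63.255.255


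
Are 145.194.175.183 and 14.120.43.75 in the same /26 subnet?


Mask: 255.255.255.192
145.194.175.183 AND mask = 145.194.175.128
14.120.43.75 AND mask = 14.120.43.64
No, different subnets (145.194.175.128 vs 14.120.43.64)


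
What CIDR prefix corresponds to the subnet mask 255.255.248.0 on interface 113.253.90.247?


Binary: 11111111.11111111.11111000.00000000
Count leading 1s
Prefix: /21


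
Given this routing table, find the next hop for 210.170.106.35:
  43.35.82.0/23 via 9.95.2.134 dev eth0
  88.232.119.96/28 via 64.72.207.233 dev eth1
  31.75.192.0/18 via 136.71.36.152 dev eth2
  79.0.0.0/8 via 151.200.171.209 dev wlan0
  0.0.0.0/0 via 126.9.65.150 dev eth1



Longest prefix match for 210.170.106.35:
  /23 43.35.82.0: no
  /28 88.232.119.96: no
  /18 31.75.192.0: no
  /8 79.0.0.0: no
  /0 0.0.0.0: MATCH
Selected: next-hop 126.9.65.150 via eth1 (matched /0)


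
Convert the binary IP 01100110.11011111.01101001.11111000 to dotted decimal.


01100110 = 102
11011111 = 223
01101001 = 105
11111000 = 248
IP: 102.223.105.248


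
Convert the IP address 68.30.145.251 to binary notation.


68 = 01000100
30 = 00011110
145 = 10010001
251 = 11111011
Binary: 01000100.00011110.10010001.11111011


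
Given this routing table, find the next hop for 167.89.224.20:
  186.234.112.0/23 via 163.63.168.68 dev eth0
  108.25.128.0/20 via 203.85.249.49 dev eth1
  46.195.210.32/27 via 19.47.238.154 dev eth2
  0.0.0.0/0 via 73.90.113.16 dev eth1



Longest prefix match for 167.89.224.20:
  /23 186.234.112.0: no
  /20 108.25.128.0: no
  /27 46.195.210.32: no
  /0 0.0.0.0: MATCH
Selected: next-hop 73.90.113.16 via eth1 (matched /0)


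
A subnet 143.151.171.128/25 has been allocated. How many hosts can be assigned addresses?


Host bits = 32 - 25 = 7
Total addresses = 2^7 = 128
Usable = total - 2 (network and broadcast)
Usable hosts: 126


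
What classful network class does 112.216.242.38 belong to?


First octet: 112
Binary: 01110000
0xxxxxxx -> Class A (1-126)
Class A, default mask 255.0.0.0 (/8)


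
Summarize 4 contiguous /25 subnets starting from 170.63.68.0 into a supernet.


Original prefix: /25
Number of subnets: 4 = 2^2
New prefix = 25 - 2 = 23
Supernet: 170.63.68.0/23


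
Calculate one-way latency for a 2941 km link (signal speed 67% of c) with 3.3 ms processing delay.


Speed = 0.67 * 3e5 km/s = 201000 km/s
Propagation delay = 2941 / 201000 = 0.0146 s = 14.6318 ms
Processing delay = 3.3 ms
Total one-way latency = 17.9318 ms


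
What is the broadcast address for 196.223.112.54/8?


Network: 196.0.0.0/8
Host bits = 24
Set all host bits to 1:
Broadcast: 196.255.255.255


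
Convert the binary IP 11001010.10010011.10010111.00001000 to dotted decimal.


11001010 = 202
10010011 = 147
10010111 = 151
00001000 = 8
IP: 202.147.151.8


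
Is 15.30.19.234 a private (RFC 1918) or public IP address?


RFC 1918 private ranges:
  10.0.0.0/8 (10.0.0.0 - 10.255.255.255)
  172.16.0.0/12 (172.16.0.0 - 172.31.255.255)
  192.168.0.0/16 (192.168.0.0 - 192.168.255.255)
Public (not in any RFC 1918 range)


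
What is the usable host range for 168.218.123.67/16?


Network: 168.218.0.0
Broadcast: 168.218.255.255
First usable = network + 1
Last usable = broadcast - 1
Range: 168.218.0.1 to 168.218.255.254


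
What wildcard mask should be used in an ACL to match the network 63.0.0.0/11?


Subnet mask: 255.224.0.0
Wildcard = 255.255.255.255 - subnet mask
255 - 255 = 0
255 - 224 = 31
255 - 0 = 255
255 - 0 = 255
Wildcard: 0.31.255.255


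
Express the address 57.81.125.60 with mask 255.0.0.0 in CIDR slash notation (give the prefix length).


Binary: 11111111.00000000.00000000.00000000
Count leading 1s
Prefix: /8


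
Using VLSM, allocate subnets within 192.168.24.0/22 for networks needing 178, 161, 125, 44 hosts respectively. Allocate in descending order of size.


178 hosts -> /24 (254 usable): 192.168.24.0/24
161 hosts -> /24 (254 usable): 192.168.25.0/24
125 hosts -> /25 (126 usable): 192.168.26.0/25
44 hosts -> /26 (62 usable): 192.168.26.128/26
Allocation: 192.168.24.0/24 (178 hosts, 254 usable); 192.168.25.0/24 (161 hosts, 254 usable); 192.168.26.0/25 (125 hosts, 126 usable); 192.168.26.128/26 (44 hosts, 62 usable)


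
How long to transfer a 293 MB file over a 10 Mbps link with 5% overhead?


Effective throughput = 10 * (1 - 5/100) = 9.5 Mbps
File size in Mb = 293 * 8 = 2344 Mb
Time = 2344 / 9.5
Time = 246.7368 seconds


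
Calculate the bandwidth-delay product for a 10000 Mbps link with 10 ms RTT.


BDP = bandwidth * RTT
= 10000 Mbps * 10 ms
= 10000 * 1e6 * 10 / 1000 bits
= 100000000 bits
= 12500000 bytes
= 12207.0312 KB
BDP = 100000000 bits (12500000 bytes)


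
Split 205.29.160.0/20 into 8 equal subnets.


New prefix = 20 + 3 = 23
Each subnet has 512 addresses
  205.29.160.0/23
  205.29.162.0/23
  205.29.164.0/23
  205.29.166.0/23
  205.29.168.0/23
  205.29.170.0/23
  205.29.172.0/23
  205.29.174.0/23
Subnets: 205.29.160.0/23, 205.29.162.0/23, 205.29.164.0/23, 205.29.166.0/23, 205.29.168.0/23, 205.29.170.0/23, 205.29.172.0/23, 205.29.174.0/23


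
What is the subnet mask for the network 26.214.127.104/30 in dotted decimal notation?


/30 means 30 network bits, 2 host bits
Binary: 11111111111111111111111111111100
Mask: 255.255.255.252


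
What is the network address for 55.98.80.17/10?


IP:   00110111.01100010.01010000.00010001
Mask: 11111111.11000000.00000000.00000000
AND operation:
Net:  00110111.01000000.00000000.00000000
Network: 55.64.0.0/10


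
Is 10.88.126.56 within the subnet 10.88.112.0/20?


Subnet network: 10.88.112.0
Test IP AND mask: 10.88.112.0
Yes, 10.88.126.56 is in 10.88.112.0/20


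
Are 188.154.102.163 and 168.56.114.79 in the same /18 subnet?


Mask: 255.255.192.0
188.154.102.163 AND mask = 188.154.64.0
168.56.114.79 AND mask = 168.56.64.0
No, different subnets (188.154.64.0 vs 168.56.64.0)


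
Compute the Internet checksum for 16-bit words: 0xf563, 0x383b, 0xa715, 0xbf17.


Sum all words (with carry folding):
+ 0xf563 = 0xf563
+ 0x383b = 0x2d9f
+ 0xa715 = 0xd4b4
+ 0xbf17 = 0x93cc
One's complement: ~0x93cc
Checksum = 0x6c33


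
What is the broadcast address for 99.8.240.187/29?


Network: 99.8.240.184/29
Host bits = 3
Set all host bits to 1:
Broadcast: 99.8.240.191


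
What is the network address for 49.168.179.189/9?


IP:   00110001.10101000.10110011.10111101
Mask: 11111111.10000000.00000000.00000000
AND operation:
Net:  00110001.10000000.00000000.00000000
Network: 49.128.0.0/9


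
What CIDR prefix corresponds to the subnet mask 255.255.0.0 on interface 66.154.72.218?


Binary: 11111111.11111111.00000000.00000000
Count leading 1s
Prefix: /16


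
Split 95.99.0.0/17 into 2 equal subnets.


New prefix = 17 + 1 = 18
Each subnet has 16384 addresses
  95.99.0.0/18
  95.99.64.0/18
Subnets: 95.99.0.0/18, 95.99.64.0/18


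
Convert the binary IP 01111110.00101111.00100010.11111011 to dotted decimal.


01111110 = 126
00101111 = 47
00100010 = 34
11111011 = 251
IP: 126.47.34.251


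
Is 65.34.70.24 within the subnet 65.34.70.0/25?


Subnet network: 65.34.70.0
Test IP AND mask: 65.34.70.0
Yes, 65.34.70.24 is in 65.34.70.0/25


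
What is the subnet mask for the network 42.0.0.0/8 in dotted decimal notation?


/8 means 8 network bits, 24 host bits
Binary: 11111111000000000000000000000000
Mask: 255.0.0.0


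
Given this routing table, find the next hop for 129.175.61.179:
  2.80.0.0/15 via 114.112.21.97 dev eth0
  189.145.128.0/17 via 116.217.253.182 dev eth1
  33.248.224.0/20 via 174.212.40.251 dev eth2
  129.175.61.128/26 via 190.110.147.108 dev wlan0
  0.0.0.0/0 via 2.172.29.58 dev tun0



Longest prefix match for 129.175.61.179:
  /15 2.80.0.0: no
  /17 189.145.128.0: no
  /20 33.248.224.0: no
  /26 129.175.61.128: MATCH
  /0 0.0.0.0: MATCH
Selected: next-hop 190.110.147.108 via wlan0 (matched /26)


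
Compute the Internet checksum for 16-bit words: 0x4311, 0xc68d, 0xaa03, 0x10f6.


Sum all words (with carry folding):
+ 0x4311 = 0x4311
+ 0xc68d = 0x099f
+ 0xaa03 = 0xb3a2
+ 0x10f6 = 0xc498
One's complement: ~0xc498
Checksum = 0x3b67


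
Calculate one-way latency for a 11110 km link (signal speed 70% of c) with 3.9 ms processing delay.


Speed = 0.7 * 3e5 km/s = 210000 km/s
Propagation delay = 11110 / 210000 = 0.0529 s = 52.9048 ms
Processing delay = 3.9 ms
Total one-way latency = 56.8048 ms


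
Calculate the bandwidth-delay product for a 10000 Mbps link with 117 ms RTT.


BDP = bandwidth * RTT
= 10000 Mbps * 117 ms
= 10000 * 1e6 * 117 / 1000 bits
= 1170000000 bits
= 146250000 bytes
= 142822.2656 KB
BDP = 1170000000 bits (146250000 bytes)


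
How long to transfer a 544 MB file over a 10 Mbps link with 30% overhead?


Effective throughput = 10 * (1 - 30/100) = 7 Mbps
File size in Mb = 544 * 8 = 4352 Mb
Time = 4352 / 7
Time = 621.7143 seconds


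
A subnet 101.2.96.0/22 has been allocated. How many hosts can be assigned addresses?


Host bits = 32 - 22 = 10
Total addresses = 2^10 = 1024
Usable = total - 2 (network and broadcast)
Usable hosts: 1022


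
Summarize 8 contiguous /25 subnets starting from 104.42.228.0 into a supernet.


Original prefix: /25
Number of subnets: 8 = 2^3
New prefix = 25 - 3 = 22
Supernet: 104.42.228.0/22


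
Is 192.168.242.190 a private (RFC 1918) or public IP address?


RFC 1918 private ranges:
  10.0.0.0/8 (10.0.0.0 - 10.255.255.255)
  172.16.0.0/12 (172.16.0.0 - 172.31.255.255)
  192.168.0.0/16 (192.168.0.0 - 192.168.255.255)
Private (in 192.168.0.0/16)


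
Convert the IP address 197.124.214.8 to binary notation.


197 = 11000101
124 = 01111100
214 = 11010110
8 = 00001000
Binary: 11000101.01111100.11010110.00001000


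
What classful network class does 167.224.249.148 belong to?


First octet: 167
Binary: 10100111
10xxxxxx -> Class B (128-191)
Class B, default mask 255.255.0.0 (/16)


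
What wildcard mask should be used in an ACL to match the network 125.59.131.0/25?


Subnet mask: 255.255.255.128
Wildcard = 255.255.255.255 - subnet mask
255 - 255 = 0
255 - 255 = 0
255 - 255 = 0
255 - 128 = 127
Wildcard: 0.0.0.127


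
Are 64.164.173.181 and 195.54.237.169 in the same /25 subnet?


Mask: 255.255.255.128
64.164.173.181 AND mask = 64.164.173.128
195.54.237.169 AND mask = 195.54.237.128
No, different subnets (64.164.173.128 vs 195.54.237.128)


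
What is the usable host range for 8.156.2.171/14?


Network: 8.156.0.0
Broadcast: 8.159.255.255
First usable = network + 1
Last usable = broadcast - 1
Range: 8.156.0.1 to 8.159.255.254


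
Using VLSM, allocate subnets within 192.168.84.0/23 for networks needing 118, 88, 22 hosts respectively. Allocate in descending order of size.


118 hosts -> /25 (126 usable): 192.168.84.0/25
88 hosts -> /25 (126 usable): 192.168.84.128/25
22 hosts -> /27 (30 usable): 192.168.85.0/27
Allocation: 192.168.84.0/25 (118 hosts, 126 usable); 192.168.84.128/25 (88 hosts, 126 usable); 192.168.85.0/27 (22 hosts, 30 usable)


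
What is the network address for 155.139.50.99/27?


IP:   10011011.10001011.00110010.01100011
Mask: 11111111.11111111.11111111.11100000
AND operation:
Net:  10011011.10001011.00110010.01100000
Network: 155.139.50.96/27


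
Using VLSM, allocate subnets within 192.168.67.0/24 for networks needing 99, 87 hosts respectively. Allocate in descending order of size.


99 hosts -> /25 (126 usable): 192.168.67.0/25
87 hosts -> /25 (126 usable): 192.168.67.128/25
Allocation: 192.168.67.0/25 (99 hosts, 126 usable); 192.168.67.128/25 (87 hosts, 126 usable)


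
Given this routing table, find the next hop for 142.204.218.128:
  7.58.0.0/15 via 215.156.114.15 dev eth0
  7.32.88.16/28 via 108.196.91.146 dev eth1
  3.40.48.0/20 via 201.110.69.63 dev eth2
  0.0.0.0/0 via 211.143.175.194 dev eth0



Longest prefix match for 142.204.218.128:
  /15 7.58.0.0: no
  /28 7.32.88.16: no
  /20 3.40.48.0: no
  /0 0.0.0.0: MATCH
Selected: next-hop 211.143.175.194 via eth0 (matched /0)


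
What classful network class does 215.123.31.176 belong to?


First octet: 215
Binary: 11010111
110xxxxx -> Class C (192-223)
Class C, default mask 255.255.255.0 (/24)


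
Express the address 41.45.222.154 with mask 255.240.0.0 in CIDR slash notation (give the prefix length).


Binary: 11111111.11110000.00000000.00000000
Count leading 1s
Prefix: /12


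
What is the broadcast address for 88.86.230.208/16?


Network: 88.86.0.0/16
Host bits = 16
Set all host bits to 1:
Broadcast: 88.86.255.255


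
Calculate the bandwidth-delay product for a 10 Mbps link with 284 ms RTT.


BDP = bandwidth * RTT
= 10 Mbps * 284 ms
= 10 * 1e6 * 284 / 1000 bits
= 2840000 bits
= 355000 bytes
= 346.6797 KB
BDP = 2840000 bits (355000 bytes)


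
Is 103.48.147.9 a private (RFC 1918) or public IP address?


RFC 1918 private ranges:
  10.0.0.0/8 (10.0.0.0 - 10.255.255.255)
  172.16.0.0/12 (172.16.0.0 - 172.31.255.255)
  192.168.0.0/16 (192.168.0.0 - 192.168.255.255)
Public (not in any RFC 1918 range)


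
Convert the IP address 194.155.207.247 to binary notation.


194 = 11000010
155 = 10011011
207 = 11001111
247 = 11110111
Binary: 11000010.10011011.11001111.11110111


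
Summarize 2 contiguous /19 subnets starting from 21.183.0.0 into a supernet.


Original prefix: /19
Number of subnets: 2 = 2^1
New prefix = 19 - 1 = 18
Supernet: 21.183.0.0/18


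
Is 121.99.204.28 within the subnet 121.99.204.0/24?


Subnet network: 121.99.204.0
Test IP AND mask: 121.99.204.0
Yes, 121.99.204.28 is in 121.99.204.0/24


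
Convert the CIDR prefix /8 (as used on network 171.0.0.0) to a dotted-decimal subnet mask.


/8 means 8 network bits, 24 host bits
Binary: 11111111000000000000000000000000
Mask: 255.0.0.0


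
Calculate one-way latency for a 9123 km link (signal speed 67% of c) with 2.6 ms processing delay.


Speed = 0.67 * 3e5 km/s = 201000 km/s
Propagation delay = 9123 / 201000 = 0.0454 s = 45.3881 ms
Processing delay = 2.6 ms
Total one-way latency = 47.9881 ms


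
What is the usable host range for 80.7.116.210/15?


Network: 80.6.0.0
Broadcast: 80.7.255.255
First usable = network + 1
Last usable = broadcast - 1
Range: 80.6.0.1 to 80.7.255.254


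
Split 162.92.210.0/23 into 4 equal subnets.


New prefix = 23 + 2 = 25
Each subnet has 128 addresses
  162.92.210.0/25
  162.92.210.128/25
  162.92.211.0/25
  162.92.211.128/25
Subnets: 162.92.210.0/25, 162.92.210.128/25, 162.92.211.0/25, 162.92.211.128/25


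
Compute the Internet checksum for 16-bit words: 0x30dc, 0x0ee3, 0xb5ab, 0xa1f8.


Sum all words (with carry folding):
+ 0x30dc = 0x30dc
+ 0x0ee3 = 0x3fbf
+ 0xb5ab = 0xf56a
+ 0xa1f8 = 0x9763
One's complement: ~0x9763
Checksum = 0x689c


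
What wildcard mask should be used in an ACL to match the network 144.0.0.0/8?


Subnet mask: 255.0.0.0
Wildcard = 255.255.255.255 - subnet mask
255 - 255 = 0
255 - 0 = 255
255 - 0 = 255
255 - 0 = 255
Wildcard: 0.255.255.255


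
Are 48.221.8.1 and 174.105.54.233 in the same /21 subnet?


Mask: 255.255.248.0
48.221.8.1 AND mask = 48.221.8.0
174.105.54.233 AND mask = 174.105.48.0
No, different subnets (48.221.8.0 vs 174.105.48.0)


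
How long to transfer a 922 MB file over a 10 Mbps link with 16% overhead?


Effective throughput = 10 * (1 - 16/100) = 8.4 Mbps
File size in Mb = 922 * 8 = 7376 Mb
Time = 7376 / 8.4
Time = 878.0952 seconds


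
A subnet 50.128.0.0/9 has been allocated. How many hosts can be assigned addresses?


Host bits = 32 - 9 = 23
Total addresses = 2^23 = 8388608
Usable = total - 2 (network and broadcast)
Usable hosts: 8388606


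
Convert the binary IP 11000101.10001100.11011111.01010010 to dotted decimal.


11000101 = 197
10001100 = 140
11011111 = 223
01010010 = 82
IP: 197.140.223.82


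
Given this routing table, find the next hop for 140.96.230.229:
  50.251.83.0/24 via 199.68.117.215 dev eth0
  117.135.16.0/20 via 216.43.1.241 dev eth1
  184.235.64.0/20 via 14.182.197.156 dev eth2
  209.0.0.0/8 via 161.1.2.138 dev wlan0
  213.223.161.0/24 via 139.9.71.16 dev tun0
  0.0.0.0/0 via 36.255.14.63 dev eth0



Longest prefix match for 140.96.230.229:
  /24 50.251.83.0: no
  /20 117.135.16.0: no
  /20 184.235.64.0: no
  /8 209.0.0.0: no
  /24 213.223.161.0: no
  /0 0.0.0.0: MATCH
Selected: next-hop 36.255.14.63 via eth0 (matched /0)


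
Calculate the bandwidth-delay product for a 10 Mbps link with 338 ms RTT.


BDP = bandwidth * RTT
= 10 Mbps * 338 ms
= 10 * 1e6 * 338 / 1000 bits
= 3380000 bits
= 422500 bytes
= 412.5977 KB
BDP = 3380000 bits (422500 bytes)


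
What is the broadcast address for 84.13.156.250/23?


Network: 84.13.156.0/23
Host bits = 9
Set all host bits to 1:
Broadcast: 84.13.157.255


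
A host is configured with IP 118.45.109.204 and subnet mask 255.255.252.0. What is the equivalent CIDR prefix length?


Binary: 11111111.11111111.11111100.00000000
Count leading 1s
Prefix: /22
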